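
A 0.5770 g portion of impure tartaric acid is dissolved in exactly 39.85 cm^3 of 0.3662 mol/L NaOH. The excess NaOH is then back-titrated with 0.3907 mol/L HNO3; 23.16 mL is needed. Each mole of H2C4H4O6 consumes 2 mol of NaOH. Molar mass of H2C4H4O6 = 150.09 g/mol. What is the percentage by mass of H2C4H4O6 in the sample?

72.1%

Total n(NaOH) added = 0.3662 x 0.03985 = 0.01459 mol.
n(HNO3) used = 0.3907 x 0.02316 = 0.009049 mol, which equals the excess n(NaOH).
So n(NaOH) consumed by the sample = 0.01459 - 0.009049 = 0.005544 mol.
n(H2C4H4O6) = 0.005544 / 2 = 0.002772 mol.
mass H2C4H4O6 = 0.002772 x 150.09 = 0.4161 g, so %H2C4H4O6 = 0.4161/0.5770 x 100 = 72.1%.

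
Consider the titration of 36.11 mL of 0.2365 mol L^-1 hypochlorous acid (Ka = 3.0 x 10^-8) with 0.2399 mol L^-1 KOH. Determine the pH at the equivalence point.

n(HClO) = 0.2365 x 0.03611 = 0.008540 mol; V(KOH) at equivalence = 0.008540/0.2399 = 0.03560 L.
At equivalence all the acid is converted to ClO-; total volume = 0.03611 + 0.03560 = 0.07171 L, so [ClO-] = 0.008540/0.07171 = 0.1191 M.
Kb = Kw/Ka = 1.0e-14 / 3.0 x 10^-8 = 3.33e-7.
[OH^-] = sqrt(Kb x [ClO-]) = sqrt(3.33e-7 x 0.1191) = 0.000199 M.
pOH = 3.70, so pH = 14.00 - 3.70 = 10.30.

10.30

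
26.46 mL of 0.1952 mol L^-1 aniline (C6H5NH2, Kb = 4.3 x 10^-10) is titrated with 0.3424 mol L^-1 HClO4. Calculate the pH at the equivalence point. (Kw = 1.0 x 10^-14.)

2.77

n(C6H5NH2) = 0.1952 x 0.02646 = 0.005165 mol; V(HClO4) at equivalence = 0.005165/0.3424 = 0.01508 L.
At equivalence the base is fully converted to C6H5NH3+; total volume = 0.04154 L, so [C6H5NH3+] = 0.005165/0.04154 = 0.1243 M.
Ka(C6H5NH3+) = Kw/Kb = 1.0e-14 / 4.3 x 10^-10 = 2.33e-5.
[H^+] = sqrt(Ka x [C6H5NH3+]) = sqrt(2.33e-5 x 0.1243) = 0.00170 M.
pH = -log(0.00170) = 2.77.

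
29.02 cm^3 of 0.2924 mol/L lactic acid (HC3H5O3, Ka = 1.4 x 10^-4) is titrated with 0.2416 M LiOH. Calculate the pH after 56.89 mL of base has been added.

n(acid) = 0.2924 x 0.02902 = 0.008485 mol; n(LiOH) added = 0.2416 x 0.05689 = 0.01374 mol.
Base is in excess by 0.01374 - 0.008485 = 0.005259 mol in a total volume of 0.08591 L.
[OH^-] = 0.005259/0.08591 = 0.06122 M, so pOH = 1.21 and pH = 14.00 - 1.21 = 12.79.

12.79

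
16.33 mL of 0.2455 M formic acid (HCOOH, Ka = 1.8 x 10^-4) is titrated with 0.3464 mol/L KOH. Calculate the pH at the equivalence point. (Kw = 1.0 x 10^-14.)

n(HCOOH) = 0.2455 x 0.01633 = 0.004009 mol; V(KOH) at equivalence = 0.004009/0.3464 = 0.01157 L.
At equivalence all the acid is converted to HCOO-; total volume = 0.01633 + 0.01157 = 0.02790 L, so [HCOO-] = 0.004009/0.02790 = 0.1437 M.
Kb = Kw/Ka = 1.0e-14 / 1.8 x 10^-4 = 5.56e-11.
[OH^-] = sqrt(Kb x [HCOO-]) = sqrt(5.56e-11 x 0.1437) = 2.83e-6 M.
pOH = 5.55, so pH = 14.00 - 5.55 = 8.45.

8.45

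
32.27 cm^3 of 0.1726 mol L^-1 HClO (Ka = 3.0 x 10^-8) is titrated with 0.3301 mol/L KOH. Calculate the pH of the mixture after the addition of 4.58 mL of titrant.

7.09

Initial n(HClO) = 0.1726 x 0.03227 = 0.005570 mol.
n(KOH) added = 0.3301 x 0.004580 = 0.001512 mol, converting that many moles of HClO to ClO-.
Remaining n(HClO) = 0.004058 mol; n(ClO-) = 0.001512 mol.
By Henderson-Hasselbalch, pH = pKa + log([A^-]/[HA]) = 7.52 + log(0.001512/0.004058) = 7.52 + (-0.43) = 7.09.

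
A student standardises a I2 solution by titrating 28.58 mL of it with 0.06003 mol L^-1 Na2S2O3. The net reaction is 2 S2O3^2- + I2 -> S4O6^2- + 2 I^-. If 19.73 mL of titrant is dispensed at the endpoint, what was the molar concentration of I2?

n(Na2S2O3) = 0.06003 x 0.01973 = 0.001184 mol.
From the balanced equation, 2 mol Na2S2O3 reacts with 1 mol I2, so n(I2) = 0.001184 x 1/2 = 0.0005922 mol.
[I2] = 0.0005922 / 0.02858 L = 0.0207 M.

0.0207 M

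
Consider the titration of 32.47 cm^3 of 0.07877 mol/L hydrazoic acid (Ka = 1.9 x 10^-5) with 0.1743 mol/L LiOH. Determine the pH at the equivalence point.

n(HN3) = 0.07877 x 0.03247 = 0.002558 mol; V(LiOH) at equivalence = 0.002558/0.1743 = 0.01467 L.
At equivalence all the acid is converted to N3-; total volume = 0.03247 + 0.01467 = 0.04714 L, so [N3-] = 0.002558/0.04714 = 0.05425 M.
Kb = Kw/Ka = 1.0e-14 / 1.9 x 10^-5 = 5.26e-10.
[OH^-] = sqrt(Kb x [N3-]) = sqrt(5.26e-10 x 0.05425) = 5.34e-6 M.
pOH = 5.27, so pH = 14.00 - 5.27 = 8.73.

8.73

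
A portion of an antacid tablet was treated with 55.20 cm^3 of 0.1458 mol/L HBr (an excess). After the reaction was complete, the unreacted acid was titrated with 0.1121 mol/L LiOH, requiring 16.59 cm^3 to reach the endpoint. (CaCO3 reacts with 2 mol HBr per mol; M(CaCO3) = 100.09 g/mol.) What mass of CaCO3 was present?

Total n(HBr) added = 0.1458 x 0.05520 = 0.008048 mol.
n(LiOH) used = 0.1121 x 0.01659 = 0.001860 mol, which equals the excess n(HBr).
So n(HBr) consumed by the sample = 0.008048 - 0.001860 = 0.006188 mol.
n(CaCO3) = 0.006188 / 2 = 0.003094 mol.
mass = 0.003094 mol x 100.09 g/mol = 0.310 g.

0.310 g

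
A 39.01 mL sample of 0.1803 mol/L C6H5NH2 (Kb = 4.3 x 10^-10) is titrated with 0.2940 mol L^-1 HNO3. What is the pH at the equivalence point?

n(C6H5NH2) = 0.1803 x 0.03901 = 0.007034 mol; V(HNO3) at equivalence = 0.007034/0.2940 = 0.02392 L.
At equivalence the base is fully converted to C6H5NH3+; total volume = 0.06293 L, so [C6H5NH3+] = 0.007034/0.06293 = 0.1118 M.
Ka(C6H5NH3+) = Kw/Kb = 1.0e-14 / 4.3 x 10^-10 = 2.33e-5.
[H^+] = sqrt(Ka x [C6H5NH3+]) = sqrt(2.33e-5 x 0.1118) = 0.00161 M.
pH = -log(0.00161) = 2.79.

2.79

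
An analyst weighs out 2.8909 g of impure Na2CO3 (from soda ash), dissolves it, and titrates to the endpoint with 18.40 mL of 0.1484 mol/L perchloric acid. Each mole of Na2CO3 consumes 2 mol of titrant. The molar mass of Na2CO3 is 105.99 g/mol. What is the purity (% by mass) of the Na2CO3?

5.01%

n(HClO4) = 0.1484 x 0.01840 = 0.002731 mol.
n(Na2CO3) = 0.002731 / 2 = 0.001365 mol.
mass of Na2CO3 = 0.001365 x 105.99 = 0.1447 g.
% purity = 0.1447 / 2.8909 x 100 = 5.01%.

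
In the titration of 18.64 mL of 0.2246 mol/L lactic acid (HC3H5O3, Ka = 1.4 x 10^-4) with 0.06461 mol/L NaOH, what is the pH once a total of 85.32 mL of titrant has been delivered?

12.11

n(acid) = 0.2246 x 0.01864 = 0.004187 mol; n(NaOH) added = 0.06461 x 0.08532 = 0.005513 mol.
Base is in excess by 0.005513 - 0.004187 = 0.001326 mol in a total volume of 0.1040 L.
[OH^-] = 0.001326/0.1040 = 0.01275 M, so pOH = 1.89 and pH = 14.00 - 1.89 = 12.11.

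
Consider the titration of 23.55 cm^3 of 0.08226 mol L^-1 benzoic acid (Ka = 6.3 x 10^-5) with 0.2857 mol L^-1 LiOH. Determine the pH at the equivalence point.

8.50

n(C6H5COOH) = 0.08226 x 0.02355 = 0.001937 mol; V(LiOH) at equivalence = 0.001937/0.2857 = 0.006781 L.
At equivalence all the acid is converted to C6H5COO-; total volume = 0.02355 + 0.006781 = 0.03033 L, so [C6H5COO-] = 0.001937/0.03033 = 0.06387 M.
Kb = Kw/Ka = 1.0e-14 / 6.3 x 10^-5 = 1.59e-10.
[OH^-] = sqrt(Kb x [C6H5COO-]) = sqrt(1.59e-10 x 0.06387) = 3.18e-6 M.
pOH = 5.50, so pH = 14.00 - 5.50 = 8.50.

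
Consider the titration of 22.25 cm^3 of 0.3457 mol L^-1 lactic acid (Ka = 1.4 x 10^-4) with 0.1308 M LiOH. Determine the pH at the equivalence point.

n(HC3H5O3) = 0.3457 x 0.02225 = 0.007692 mol; V(LiOH) at equivalence = 0.007692/0.1308 = 0.05881 L.
At equivalence all the acid is converted to C3H5O3-; total volume = 0.02225 + 0.05881 = 0.08106 L, so [C3H5O3-] = 0.007692/0.08106 = 0.09490 M.
Kb = Kw/Ka = 1.0e-14 / 1.4 x 10^-4 = 7.14e-11.
[OH^-] = sqrt(Kb x [C3H5O3-]) = sqrt(7.14e-11 x 0.09490) = 2.60e-6 M.
pOH = 5.58, so pH = 14.00 - 5.58 = 8.42.

8.42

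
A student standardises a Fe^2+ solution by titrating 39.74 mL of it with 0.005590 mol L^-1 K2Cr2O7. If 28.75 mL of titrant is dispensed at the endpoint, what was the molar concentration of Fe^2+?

0.0243 M

n(K2Cr2O7) = 0.005590 x 0.02875 = 0.0001607 mol.
From the balanced equation, 1 mol K2Cr2O7 reacts with 6 mol Fe^2+, so n(Fe^2+) = 0.0001607 x 6/1 = 0.0009643 mol.
[Fe^2+] = 0.0009643 / 0.03974 L = 0.0243 M.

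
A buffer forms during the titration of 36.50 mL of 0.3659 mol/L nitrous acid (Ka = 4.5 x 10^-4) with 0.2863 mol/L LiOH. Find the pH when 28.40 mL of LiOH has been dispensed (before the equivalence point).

3.54

Initial n(HNO2) = 0.3659 x 0.03650 = 0.01336 mol.
n(LiOH) added = 0.2863 x 0.02840 = 0.008131 mol, converting that many moles of HNO2 to NO2-.
Remaining n(HNO2) = 0.005224 mol; n(NO2-) = 0.008131 mol.
By Henderson-Hasselbalch, pH = pKa + log([A^-]/[HA]) = 3.35 + log(0.008131/0.005224) = 3.35 + (+0.19) = 3.54.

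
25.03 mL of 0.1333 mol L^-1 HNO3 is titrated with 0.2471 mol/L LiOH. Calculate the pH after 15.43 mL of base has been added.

n(acid) = 0.1333 x 0.02503 = 0.003336 mol; n(LiOH) added = 0.2471 x 0.01543 = 0.003813 mol.
Base is in excess by 0.003813 - 0.003336 = 0.0004763 mol in a total volume of 0.04046 L.
[OH^-] = 0.0004763/0.04046 = 0.01177 M, so pOH = 1.93 and pH = 14.00 - 1.93 = 12.07.

12.07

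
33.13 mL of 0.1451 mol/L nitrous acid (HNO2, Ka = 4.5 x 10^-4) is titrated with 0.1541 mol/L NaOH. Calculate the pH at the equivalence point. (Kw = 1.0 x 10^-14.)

n(HNO2) = 0.1451 x 0.03313 = 0.004807 mol; V(NaOH) at equivalence = 0.004807/0.1541 = 0.03120 L.
At equivalence all the acid is converted to NO2-; total volume = 0.03313 + 0.03120 = 0.06433 L, so [NO2-] = 0.004807/0.06433 = 0.07473 M.
Kb = Kw/Ka = 1.0e-14 / 4.5 x 10^-4 = 2.22e-11.
[OH^-] = sqrt(Kb x [NO2-]) = sqrt(2.22e-11 x 0.07473) = 1.29e-6 M.
pOH = 5.89, so pH = 14.00 - 5.89 = 8.11.

8.11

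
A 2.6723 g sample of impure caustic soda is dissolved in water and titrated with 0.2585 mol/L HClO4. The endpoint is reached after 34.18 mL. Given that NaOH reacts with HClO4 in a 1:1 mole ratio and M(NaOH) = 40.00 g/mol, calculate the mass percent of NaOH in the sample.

n(HClO4) = 0.2585 x 0.03418 = 0.008836 mol.
n(NaOH) = 0.008836 / 1 = 0.008836 mol.
mass of NaOH = 0.008836 x 40.00 = 0.3534 g.
% purity = 0.3534 / 2.6723 x 100 = 13.2%.

13.2%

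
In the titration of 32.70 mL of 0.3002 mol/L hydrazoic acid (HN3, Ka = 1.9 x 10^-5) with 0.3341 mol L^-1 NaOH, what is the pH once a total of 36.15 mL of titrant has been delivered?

n(acid) = 0.3002 x 0.03270 = 0.009817 mol; n(NaOH) added = 0.3341 x 0.03615 = 0.01208 mol.
Base is in excess by 0.01208 - 0.009817 = 0.002261 mol in a total volume of 0.06885 L.
[OH^-] = 0.002261/0.06885 = 0.03284 M, so pOH = 1.48 and pH = 14.00 - 1.48 = 12.52.

12.52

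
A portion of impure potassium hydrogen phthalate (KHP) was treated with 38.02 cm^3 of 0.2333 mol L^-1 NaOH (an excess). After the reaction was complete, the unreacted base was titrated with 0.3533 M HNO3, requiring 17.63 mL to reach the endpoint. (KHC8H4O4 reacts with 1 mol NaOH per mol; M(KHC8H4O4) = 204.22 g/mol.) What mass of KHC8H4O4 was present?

Total n(NaOH) added = 0.2333 x 0.03802 = 0.008870 mol.
n(HNO3) used = 0.3533 x 0.01763 = 0.006229 mol, which equals the excess n(NaOH).
So n(NaOH) consumed by the sample = 0.008870 - 0.006229 = 0.002641 mol.
n(KHC8H4O4) = 0.002641 / 1 = 0.002641 mol.
mass = 0.002641 mol x 204.22 g/mol = 0.539 g.

0.539 g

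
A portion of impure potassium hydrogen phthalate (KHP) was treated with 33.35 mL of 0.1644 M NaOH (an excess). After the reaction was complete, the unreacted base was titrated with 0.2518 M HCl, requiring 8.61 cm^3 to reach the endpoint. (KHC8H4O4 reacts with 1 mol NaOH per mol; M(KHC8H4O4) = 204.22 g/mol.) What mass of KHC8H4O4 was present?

Total n(NaOH) added = 0.1644 x 0.03335 = 0.005483 mol.
n(HCl) used = 0.2518 x 0.008610 = 0.002168 mol, which equals the excess n(NaOH).
So n(NaOH) consumed by the sample = 0.005483 - 0.002168 = 0.003315 mol.
n(KHC8H4O4) = 0.003315 / 1 = 0.003315 mol.
mass = 0.003315 mol x 204.22 g/mol = 0.677 g.

0.677 g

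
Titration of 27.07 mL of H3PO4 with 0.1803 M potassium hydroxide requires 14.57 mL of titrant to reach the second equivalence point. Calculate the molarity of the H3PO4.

0.0485 M

n(KOH) = 0.1803 x 0.01457 = 0.002627 mol.
At the second equivalence point, 2 mol OH^- react per mol H3PO4, so n(H3PO4) = 0.002627 / 2 = 0.001313 mol.
[H3PO4] = 0.001313 / 0.02707 L = 0.0485 M.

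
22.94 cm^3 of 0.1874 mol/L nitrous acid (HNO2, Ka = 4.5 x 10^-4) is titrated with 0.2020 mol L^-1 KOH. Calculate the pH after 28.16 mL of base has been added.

n(acid) = 0.1874 x 0.02294 = 0.004299 mol; n(KOH) added = 0.2020 x 0.02816 = 0.005688 mol.
Base is in excess by 0.005688 - 0.004299 = 0.001389 mol in a total volume of 0.05110 L.
[OH^-] = 0.001389/0.05110 = 0.02719 M, so pOH = 1.57 and pH = 14.00 - 1.57 = 12.43.

12.43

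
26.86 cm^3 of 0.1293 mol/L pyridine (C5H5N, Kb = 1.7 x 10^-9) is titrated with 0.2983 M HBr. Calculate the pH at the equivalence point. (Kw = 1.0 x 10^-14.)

n(C5H5N) = 0.1293 x 0.02686 = 0.003473 mol; V(HBr) at equivalence = 0.003473/0.2983 = 0.01164 L.
At equivalence the base is fully converted to C5H5NH+; total volume = 0.03850 L, so [C5H5NH+] = 0.003473/0.03850 = 0.09020 M.
Ka(C5H5NH+) = Kw/Kb = 1.0e-14 / 1.7 x 10^-9 = 5.88e-6.
[H^+] = sqrt(Ka x [C5H5NH+]) = sqrt(5.88e-6 x 0.09020) = 0.000728 M.
pH = -log(0.000728) = 3.14.

3.14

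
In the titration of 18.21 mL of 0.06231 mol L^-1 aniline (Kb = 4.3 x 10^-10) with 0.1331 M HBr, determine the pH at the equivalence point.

n(C6H5NH2) = 0.06231 x 0.01821 = 0.001135 mol; V(HBr) at equivalence = 0.001135/0.1331 = 0.008525 L.
At equivalence the base is fully converted to C6H5NH3+; total volume = 0.02673 L, so [C6H5NH3+] = 0.001135/0.02673 = 0.04244 M.
Ka(C6H5NH3+) = Kw/Kb = 1.0e-14 / 4.3 x 10^-10 = 2.33e-5.
[H^+] = sqrt(Ka x [C6H5NH3+]) = sqrt(2.33e-5 x 0.04244) = 0.000993 M.
pH = -log(0.000993) = 3.00.

3.00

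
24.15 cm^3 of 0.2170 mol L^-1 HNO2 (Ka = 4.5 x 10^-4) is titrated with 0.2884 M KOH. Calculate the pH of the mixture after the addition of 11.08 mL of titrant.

Initial n(HNO2) = 0.2170 x 0.02415 = 0.005241 mol.
n(KOH) added = 0.2884 x 0.01108 = 0.003195 mol, converting that many moles of HNO2 to NO2-.
Remaining n(HNO2) = 0.002045 mol; n(NO2-) = 0.003195 mol.
By Henderson-Hasselbalch, pH = pKa + log([A^-]/[HA]) = 3.35 + log(0.003195/0.002045) = 3.35 + (+0.19) = 3.54.

3.54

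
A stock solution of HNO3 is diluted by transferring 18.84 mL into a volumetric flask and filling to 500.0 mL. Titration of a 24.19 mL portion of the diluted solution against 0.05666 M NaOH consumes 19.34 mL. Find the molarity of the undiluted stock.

1.20 M

n(NaOH) = 0.05666 x 0.01934 = 0.001096 mol.
n(HNO3) in the aliquot = 0.001096 mol.
[diluted HNO3] = 0.001096 / 0.02419 = 0.04530 M.
Dilution factor = 500.0/18.84 = 26.54, so [stock] = 0.04530 x 26.54 = 1.20 M.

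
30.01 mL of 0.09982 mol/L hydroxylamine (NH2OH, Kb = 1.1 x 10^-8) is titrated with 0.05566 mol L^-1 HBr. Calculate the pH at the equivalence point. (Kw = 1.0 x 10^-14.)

3.74

n(NH2OH) = 0.09982 x 0.03001 = 0.002996 mol; V(HBr) at equivalence = 0.002996/0.05566 = 0.05382 L.
At equivalence the base is fully converted to NH3OH+; total volume = 0.08383 L, so [NH3OH+] = 0.002996/0.08383 = 0.03573 M.
Ka(NH3OH+) = Kw/Kb = 1.0e-14 / 1.1 x 10^-8 = 9.09e-7.
[H^+] = sqrt(Ka x [NH3OH+]) = sqrt(9.09e-7 x 0.03573) = 0.000180 M.
pH = -log(0.000180) = 3.74.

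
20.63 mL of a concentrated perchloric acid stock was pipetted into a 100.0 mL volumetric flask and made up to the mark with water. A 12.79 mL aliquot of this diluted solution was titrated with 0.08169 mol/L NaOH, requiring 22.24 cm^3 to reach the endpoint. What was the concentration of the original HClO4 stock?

0.689 M

n(NaOH) = 0.08169 x 0.02224 = 0.001817 mol.
n(HClO4) in the aliquot = 0.001817 mol.
[diluted HClO4] = 0.001817 / 0.01279 = 0.1420 M.
Dilution factor = 100.0/20.63 = 4.847, so [stock] = 0.1420 x 4.847 = 0.689 M.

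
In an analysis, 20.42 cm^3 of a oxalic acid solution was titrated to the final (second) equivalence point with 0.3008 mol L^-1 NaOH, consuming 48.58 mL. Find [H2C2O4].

0.358 M

n(NaOH) = 0.3008 x 0.04858 = 0.01461 mol.
At the final (second) equivalence point, 2 mol OH^- react per mol H2C2O4, so n(H2C2O4) = 0.01461 / 2 = 0.007306 mol.
[H2C2O4] = 0.007306 / 0.02042 L = 0.358 M.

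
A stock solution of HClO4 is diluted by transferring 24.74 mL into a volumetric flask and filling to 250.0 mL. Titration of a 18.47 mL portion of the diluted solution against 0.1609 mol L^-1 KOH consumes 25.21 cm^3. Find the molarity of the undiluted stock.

n(KOH) = 0.1609 x 0.02521 = 0.004056 mol.
n(HClO4) in the aliquot = 0.004056 mol.
[diluted HClO4] = 0.004056 / 0.01847 = 0.2196 M.
Dilution factor = 250.0/24.74 = 10.11, so [stock] = 0.2196 x 10.11 = 2.22 M.

2.22 M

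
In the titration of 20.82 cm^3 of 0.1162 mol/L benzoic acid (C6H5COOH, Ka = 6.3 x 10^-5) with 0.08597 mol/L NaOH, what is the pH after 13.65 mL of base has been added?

4.17

Initial n(C6H5COOH) = 0.1162 x 0.02082 = 0.002419 mol.
n(NaOH) added = 0.08597 x 0.01365 = 0.001173 mol, converting that many moles of C6H5COOH to C6H5COO-.
Remaining n(C6H5COOH) = 0.001246 mol; n(C6H5COO-) = 0.001173 mol.
By Henderson-Hasselbalch, pH = pKa + log([A^-]/[HA]) = 4.20 + log(0.001173/0.001246) = 4.20 + (-0.03) = 4.17.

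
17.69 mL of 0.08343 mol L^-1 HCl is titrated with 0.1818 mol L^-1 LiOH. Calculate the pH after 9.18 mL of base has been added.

11.86

n(acid) = 0.08343 x 0.01769 = 0.001476 mol; n(LiOH) added = 0.1818 x 0.009180 = 0.001669 mol.
Base is in excess by 0.001669 - 0.001476 = 0.0001930 mol in a total volume of 0.02687 L.
[OH^-] = 0.0001930/0.02687 = 0.007184 M, so pOH = 2.14 and pH = 14.00 - 2.14 = 11.86.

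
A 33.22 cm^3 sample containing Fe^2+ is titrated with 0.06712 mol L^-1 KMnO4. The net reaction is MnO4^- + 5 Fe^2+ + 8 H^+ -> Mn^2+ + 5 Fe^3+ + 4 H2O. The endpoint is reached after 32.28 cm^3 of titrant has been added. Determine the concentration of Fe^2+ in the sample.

0.326 M

n(KMnO4) = 0.06712 x 0.03228 = 0.002167 mol.
From the balanced equation, 1 mol KMnO4 reacts with 5 mol Fe^2+, so n(Fe^2+) = 0.002167 x 5/1 = 0.01083 mol.
[Fe^2+] = 0.01083 / 0.03322 L = 0.326 M.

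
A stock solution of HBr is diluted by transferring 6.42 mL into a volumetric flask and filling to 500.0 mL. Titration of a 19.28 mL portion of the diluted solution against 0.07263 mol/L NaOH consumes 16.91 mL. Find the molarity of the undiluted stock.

4.96 M

n(NaOH) = 0.07263 x 0.01691 = 0.001228 mol.
n(HBr) in the aliquot = 0.001228 mol.
[diluted HBr] = 0.001228 / 0.01928 = 0.06370 M.
Dilution factor = 500.0/6.420 = 77.88, so [stock] = 0.06370 x 77.88 = 4.96 M.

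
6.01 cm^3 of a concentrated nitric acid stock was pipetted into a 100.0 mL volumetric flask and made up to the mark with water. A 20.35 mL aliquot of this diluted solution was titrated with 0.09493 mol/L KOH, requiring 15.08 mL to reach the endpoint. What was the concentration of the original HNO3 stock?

1.17 M

n(KOH) = 0.09493 x 0.01508 = 0.001432 mol.
n(HNO3) in the aliquot = 0.001432 mol.
[diluted HNO3] = 0.001432 / 0.02035 = 0.07035 M.
Dilution factor = 100.0/6.010 = 16.64, so [stock] = 0.07035 x 16.64 = 1.17 M.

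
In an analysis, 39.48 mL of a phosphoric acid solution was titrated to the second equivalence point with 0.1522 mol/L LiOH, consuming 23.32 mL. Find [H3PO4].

0.0450 M

n(LiOH) = 0.1522 x 0.02332 = 0.003549 mol.
At the second equivalence point, 2 mol OH^- react per mol H3PO4, so n(H3PO4) = 0.003549 / 2 = 0.001775 mol.
[H3PO4] = 0.001775 / 0.03948 L = 0.0450 M.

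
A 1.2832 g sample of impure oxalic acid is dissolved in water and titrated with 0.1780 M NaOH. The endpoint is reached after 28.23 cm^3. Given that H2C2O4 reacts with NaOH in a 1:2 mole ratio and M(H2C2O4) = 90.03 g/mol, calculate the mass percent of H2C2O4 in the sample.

n(NaOH) = 0.1780 x 0.02823 = 0.005025 mol.
n(H2C2O4) = 0.005025 / 2 = 0.002512 mol.
mass of H2C2O4 = 0.002512 x 90.03 = 0.2262 g.
% purity = 0.2262 / 1.2832 x 100 = 17.6%.

17.6%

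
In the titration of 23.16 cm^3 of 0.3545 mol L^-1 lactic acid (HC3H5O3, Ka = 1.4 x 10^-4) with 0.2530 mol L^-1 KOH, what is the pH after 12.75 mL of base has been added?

3.66

Initial n(HC3H5O3) = 0.3545 x 0.02316 = 0.008210 mol.
n(KOH) added = 0.2530 x 0.01275 = 0.003226 mol, converting that many moles of HC3H5O3 to C3H5O3-.
Remaining n(HC3H5O3) = 0.004984 mol; n(C3H5O3-) = 0.003226 mol.
By Henderson-Hasselbalch, pH = pKa + log([A^-]/[HA]) = 3.85 + log(0.003226/0.004984) = 3.85 + (-0.19) = 3.66.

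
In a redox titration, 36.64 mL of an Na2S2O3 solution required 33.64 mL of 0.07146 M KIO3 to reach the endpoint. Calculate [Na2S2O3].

0.394 M

n(KIO3) = 0.07146 x 0.03364 = 0.002404 mol.
From the balanced equation, 1 mol KIO3 reacts with 6 mol Na2S2O3, so n(Na2S2O3) = 0.002404 x 6/1 = 0.01442 mol.
[Na2S2O3] = 0.01442 / 0.03664 L = 0.394 M.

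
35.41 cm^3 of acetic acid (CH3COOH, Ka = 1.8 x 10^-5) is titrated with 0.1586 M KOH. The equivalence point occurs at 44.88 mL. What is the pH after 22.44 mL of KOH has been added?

22.44 mL is exactly half the equivalence volume (44.88/2), i.e. the half-equivalence point.
There, n(HA) = n(A^-), so pH = pKa = -log(1.8 x 10^-5) = 4.74.

4.74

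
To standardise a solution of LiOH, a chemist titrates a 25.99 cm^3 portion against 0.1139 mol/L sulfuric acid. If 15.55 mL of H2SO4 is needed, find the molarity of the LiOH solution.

0.136 M

n(H2SO4) delivered = 0.1139 x 0.01555 = 0.001771 mol.
The reaction is 2 LiOH + 1 H2SO4, so n(LiOH) = 0.001771 x 2/1 = 0.003542 mol.
[LiOH] = 0.003542 mol / 0.02599 L = 0.136 M.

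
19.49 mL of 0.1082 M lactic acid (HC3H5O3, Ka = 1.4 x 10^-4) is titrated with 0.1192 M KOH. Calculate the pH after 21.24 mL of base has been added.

n(acid) = 0.1082 x 0.01949 = 0.002109 mol; n(KOH) added = 0.1192 x 0.02124 = 0.002532 mol.
Base is in excess by 0.002532 - 0.002109 = 0.0004230 mol in a total volume of 0.04073 L.
[OH^-] = 0.0004230/0.04073 = 0.01039 M, so pOH = 1.98 and pH = 14.00 - 1.98 = 12.02.

12.02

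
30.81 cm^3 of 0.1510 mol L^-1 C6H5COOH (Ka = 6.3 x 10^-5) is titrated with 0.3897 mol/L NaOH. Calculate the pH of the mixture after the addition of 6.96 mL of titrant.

Initial n(C6H5COOH) = 0.1510 x 0.03081 = 0.004652 mol.
n(NaOH) added = 0.3897 x 0.006960 = 0.002712 mol, converting that many moles of C6H5COOH to C6H5COO-.
Remaining n(C6H5COOH) = 0.001940 mol; n(C6H5COO-) = 0.002712 mol.
By Henderson-Hasselbalch, pH = pKa + log([A^-]/[HA]) = 4.20 + log(0.002712/0.001940) = 4.20 + (+0.15) = 4.35.

4.35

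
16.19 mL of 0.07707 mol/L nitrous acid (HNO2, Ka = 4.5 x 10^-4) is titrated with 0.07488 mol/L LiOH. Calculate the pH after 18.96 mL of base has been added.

11.69

n(acid) = 0.07707 x 0.01619 = 0.001248 mol; n(LiOH) added = 0.07488 x 0.01896 = 0.001420 mol.
Base is in excess by 0.001420 - 0.001248 = 0.0001720 mol in a total volume of 0.03515 L.
[OH^-] = 0.0001720/0.03515 = 0.004892 M, so pOH = 2.31 and pH = 14.00 - 2.31 = 11.69.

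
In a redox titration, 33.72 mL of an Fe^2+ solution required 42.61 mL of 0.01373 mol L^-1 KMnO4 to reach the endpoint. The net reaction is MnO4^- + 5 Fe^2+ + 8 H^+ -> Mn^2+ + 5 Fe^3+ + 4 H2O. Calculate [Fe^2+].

n(KMnO4) = 0.01373 x 0.04261 = 0.0005850 mol.
From the balanced equation, 1 mol KMnO4 reacts with 5 mol Fe^2+, so n(Fe^2+) = 0.0005850 x 5/1 = 0.002925 mol.
[Fe^2+] = 0.002925 / 0.03372 L = 0.0867 M.

0.0867 M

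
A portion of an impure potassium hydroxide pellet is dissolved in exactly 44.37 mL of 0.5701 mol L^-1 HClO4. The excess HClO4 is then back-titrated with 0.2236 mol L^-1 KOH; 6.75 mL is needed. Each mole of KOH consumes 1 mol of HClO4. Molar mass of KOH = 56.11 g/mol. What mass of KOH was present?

1.33 g

Total n(HClO4) added = 0.5701 x 0.04437 = 0.02530 mol.
n(KOH) used = 0.2236 x 0.006750 = 0.001509 mol, which equals the excess n(HClO4).
So n(HClO4) consumed by the sample = 0.02530 - 0.001509 = 0.02379 mol.
n(KOH) = 0.02379 / 1 = 0.02379 mol.
mass = 0.02379 mol x 56.11 g/mol = 1.33 g.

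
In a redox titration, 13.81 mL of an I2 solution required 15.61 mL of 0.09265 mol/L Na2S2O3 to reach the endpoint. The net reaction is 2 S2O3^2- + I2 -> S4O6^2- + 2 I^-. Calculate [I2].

0.0524 M

n(Na2S2O3) = 0.09265 x 0.01561 = 0.001446 mol.
From the balanced equation, 2 mol Na2S2O3 reacts with 1 mol I2, so n(I2) = 0.001446 x 1/2 = 0.0007231 mol.
[I2] = 0.0007231 / 0.01381 L = 0.0524 M.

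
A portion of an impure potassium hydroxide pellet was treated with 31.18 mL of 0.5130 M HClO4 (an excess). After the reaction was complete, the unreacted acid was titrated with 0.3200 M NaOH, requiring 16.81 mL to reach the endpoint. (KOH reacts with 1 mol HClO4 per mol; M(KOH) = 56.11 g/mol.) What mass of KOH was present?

Total n(HClO4) added = 0.5130 x 0.03118 = 0.01600 mol.
n(NaOH) used = 0.3200 x 0.01681 = 0.005379 mol, which equals the excess n(HClO4).
So n(HClO4) consumed by the sample = 0.01600 - 0.005379 = 0.01062 mol.
n(KOH) = 0.01062 / 1 = 0.01062 mol.
mass = 0.01062 mol x 56.11 g/mol = 0.596 g.

0.596 g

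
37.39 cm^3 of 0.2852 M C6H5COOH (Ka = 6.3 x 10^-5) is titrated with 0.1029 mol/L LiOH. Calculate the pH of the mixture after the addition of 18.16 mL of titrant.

3.53

Initial n(C6H5COOH) = 0.2852 x 0.03739 = 0.01066 mol.
n(LiOH) added = 0.1029 x 0.01816 = 0.001869 mol, converting that many moles of C6H5COOH to C6H5COO-.
Remaining n(C6H5COOH) = 0.008795 mol; n(C6H5COO-) = 0.001869 mol.
By Henderson-Hasselbalch, pH = pKa + log([A^-]/[HA]) = 4.20 + log(0.001869/0.008795) = 4.20 + (-0.67) = 3.53.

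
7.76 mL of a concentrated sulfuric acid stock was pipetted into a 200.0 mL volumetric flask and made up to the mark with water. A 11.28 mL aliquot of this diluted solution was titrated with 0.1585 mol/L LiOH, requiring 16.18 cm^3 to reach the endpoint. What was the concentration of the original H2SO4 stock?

2.93 M

n(LiOH) = 0.1585 x 0.01618 = 0.002565 mol.
n(H2SO4) in the aliquot = 0.002565 x 1/2 = 0.001282 mol.
[diluted H2SO4] = 0.001282 / 0.01128 = 0.1137 M.
Dilution factor = 200.0/7.760 = 25.77, so [stock] = 0.1137 x 25.77 = 2.93 M.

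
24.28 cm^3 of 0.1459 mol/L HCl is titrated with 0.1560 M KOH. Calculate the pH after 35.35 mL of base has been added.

12.52

n(acid) = 0.1459 x 0.02428 = 0.003542 mol; n(KOH) added = 0.1560 x 0.03535 = 0.005515 mol.
Base is in excess by 0.005515 - 0.003542 = 0.001972 mol in a total volume of 0.05963 L.
[OH^-] = 0.001972/0.05963 = 0.03307 M, so pOH = 1.48 and pH = 14.00 - 1.48 = 12.52.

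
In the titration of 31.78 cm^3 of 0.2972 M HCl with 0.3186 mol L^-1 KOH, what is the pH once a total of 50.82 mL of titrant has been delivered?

n(acid) = 0.2972 x 0.03178 = 0.009445 mol; n(KOH) added = 0.3186 x 0.05082 = 0.01619 mol.
Base is in excess by 0.01619 - 0.009445 = 0.006746 mol in a total volume of 0.08260 L.
[OH^-] = 0.006746/0.08260 = 0.08167 M, so pOH = 1.09 and pH = 14.00 - 1.09 = 12.91.

12.91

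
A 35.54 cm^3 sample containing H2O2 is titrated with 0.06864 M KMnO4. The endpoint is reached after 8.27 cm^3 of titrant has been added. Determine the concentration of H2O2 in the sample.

0.0399 M

n(KMnO4) = 0.06864 x 0.008270 = 0.0005677 mol.
From the balanced equation, 2 mol KMnO4 reacts with 5 mol H2O2, so n(H2O2) = 0.0005677 x 5/2 = 0.001419 mol.
[H2O2] = 0.001419 / 0.03554 L = 0.0399 M.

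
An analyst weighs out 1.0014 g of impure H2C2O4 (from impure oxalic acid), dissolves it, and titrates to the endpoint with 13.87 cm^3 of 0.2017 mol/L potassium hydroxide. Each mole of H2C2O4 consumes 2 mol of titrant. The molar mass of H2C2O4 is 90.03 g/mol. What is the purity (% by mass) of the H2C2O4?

n(KOH) = 0.2017 x 0.01387 = 0.002798 mol.
n(H2C2O4) = 0.002798 / 2 = 0.001399 mol.
mass of H2C2O4 = 0.001399 x 90.03 = 0.1259 g.
% purity = 0.1259 / 1.0014 x 100 = 12.6%.

12.6%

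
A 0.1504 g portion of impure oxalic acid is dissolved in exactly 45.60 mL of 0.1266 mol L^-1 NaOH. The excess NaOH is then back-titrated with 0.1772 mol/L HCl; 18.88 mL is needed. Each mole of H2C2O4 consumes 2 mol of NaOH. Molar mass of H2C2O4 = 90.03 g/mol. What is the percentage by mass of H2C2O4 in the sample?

72.7%

Total n(NaOH) added = 0.1266 x 0.04560 = 0.005773 mol.
n(HCl) used = 0.1772 x 0.01888 = 0.003346 mol, which equals the excess n(NaOH).
So n(NaOH) consumed by the sample = 0.005773 - 0.003346 = 0.002427 mol.
n(H2C2O4) = 0.002427 / 2 = 0.001214 mol.
mass H2C2O4 = 0.001214 x 90.03 = 0.1093 g, so %H2C2O4 = 0.1093/0.1504 x 100 = 72.7%.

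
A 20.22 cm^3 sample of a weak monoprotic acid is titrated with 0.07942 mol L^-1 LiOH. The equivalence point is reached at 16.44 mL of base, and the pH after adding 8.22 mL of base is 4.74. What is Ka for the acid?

1.8 x 10^-5

8.22 mL is half of the equivalence volume, so this is the half-equivalence point where [HA] = [A^-].
At half-equivalence pH = pKa, so pKa = 4.74.
Ka = 10^(-4.74) = 1.8 x 10^-5.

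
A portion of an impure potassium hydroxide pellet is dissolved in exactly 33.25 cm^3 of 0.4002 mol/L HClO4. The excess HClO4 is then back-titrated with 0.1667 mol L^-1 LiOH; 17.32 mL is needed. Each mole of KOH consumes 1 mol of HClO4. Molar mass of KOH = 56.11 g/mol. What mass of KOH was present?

0.585 g

Total n(HClO4) added = 0.4002 x 0.03325 = 0.01331 mol.
n(LiOH) used = 0.1667 x 0.01732 = 0.002887 mol, which equals the excess n(HClO4).
So n(HClO4) consumed by the sample = 0.01331 - 0.002887 = 0.01042 mol.
n(KOH) = 0.01042 / 1 = 0.01042 mol.
mass = 0.01042 mol x 56.11 g/mol = 0.585 g.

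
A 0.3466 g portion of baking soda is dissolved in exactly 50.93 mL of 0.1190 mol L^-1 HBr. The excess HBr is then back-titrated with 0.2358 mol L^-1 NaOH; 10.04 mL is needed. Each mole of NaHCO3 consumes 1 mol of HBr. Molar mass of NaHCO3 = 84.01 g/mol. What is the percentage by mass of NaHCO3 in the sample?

89.5%

Total n(HBr) added = 0.1190 x 0.05093 = 0.006061 mol.
n(NaOH) used = 0.2358 x 0.01004 = 0.002367 mol, which equals the excess n(HBr).
So n(HBr) consumed by the sample = 0.006061 - 0.002367 = 0.003693 mol.
n(NaHCO3) = 0.003693 / 1 = 0.003693 mol.
mass NaHCO3 = 0.003693 x 84.01 = 0.3103 g, so %NaHCO3 = 0.3103/0.3466 x 100 = 89.5%.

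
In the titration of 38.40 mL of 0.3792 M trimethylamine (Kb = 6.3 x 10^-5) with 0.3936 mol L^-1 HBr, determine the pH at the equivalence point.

5.26

n((CH3)3N) = 0.3792 x 0.03840 = 0.01456 mol; V(HBr) at equivalence = 0.01456/0.3936 = 0.03700 L.
At equivalence the base is fully converted to (CH3)3NH+; total volume = 0.07540 L, so [(CH3)3NH+] = 0.01456/0.07540 = 0.1931 M.
Ka((CH3)3NH+) = Kw/Kb = 1.0e-14 / 6.3 x 10^-5 = 1.59e-10.
[H^+] = sqrt(Ka x [(CH3)3NH+]) = sqrt(1.59e-10 x 0.1931) = 5.54e-6 M.
pH = -log(5.54e-6) = 5.26.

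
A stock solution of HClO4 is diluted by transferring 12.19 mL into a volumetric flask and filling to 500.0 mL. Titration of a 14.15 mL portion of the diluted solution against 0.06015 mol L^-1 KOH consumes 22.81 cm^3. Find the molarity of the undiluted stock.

n(KOH) = 0.06015 x 0.02281 = 0.001372 mol.
n(HClO4) in the aliquot = 0.001372 mol.
[diluted HClO4] = 0.001372 / 0.01415 = 0.09696 M.
Dilution factor = 500.0/12.19 = 41.02, so [stock] = 0.09696 x 41.02 = 3.98 M.

3.98 M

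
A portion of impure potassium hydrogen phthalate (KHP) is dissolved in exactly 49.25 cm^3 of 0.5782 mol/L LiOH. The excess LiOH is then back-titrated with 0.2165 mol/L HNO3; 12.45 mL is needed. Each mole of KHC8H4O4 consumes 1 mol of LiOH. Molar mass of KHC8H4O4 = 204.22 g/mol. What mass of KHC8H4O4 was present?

5.26 g

Total n(LiOH) added = 0.5782 x 0.04925 = 0.02848 mol.
n(HNO3) used = 0.2165 x 0.01245 = 0.002695 mol, which equals the excess n(LiOH).
So n(LiOH) consumed by the sample = 0.02848 - 0.002695 = 0.02578 mol.
n(KHC8H4O4) = 0.02578 / 1 = 0.02578 mol.
mass = 0.02578 mol x 204.22 g/mol = 5.26 g.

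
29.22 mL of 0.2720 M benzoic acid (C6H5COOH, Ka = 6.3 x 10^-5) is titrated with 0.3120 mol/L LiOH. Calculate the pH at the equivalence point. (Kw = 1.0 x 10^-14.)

8.68

n(C6H5COOH) = 0.2720 x 0.02922 = 0.007948 mol; V(LiOH) at equivalence = 0.007948/0.3120 = 0.02547 L.
At equivalence all the acid is converted to C6H5COO-; total volume = 0.02922 + 0.02547 = 0.05469 L, so [C6H5COO-] = 0.007948/0.05469 = 0.1453 M.
Kb = Kw/Ka = 1.0e-14 / 6.3 x 10^-5 = 1.59e-10.
[OH^-] = sqrt(Kb x [C6H5COO-]) = sqrt(1.59e-10 x 0.1453) = 4.80e-6 M.
pOH = 5.32, so pH = 14.00 - 5.32 = 8.68.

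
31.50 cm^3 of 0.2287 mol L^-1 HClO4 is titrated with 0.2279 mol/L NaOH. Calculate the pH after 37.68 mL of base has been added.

n(acid) = 0.2287 x 0.03150 = 0.007204 mol; n(NaOH) added = 0.2279 x 0.03768 = 0.008587 mol.
Base is in excess by 0.008587 - 0.007204 = 0.001383 mol in a total volume of 0.06918 L.
[OH^-] = 0.001383/0.06918 = 0.01999 M, so pOH = 1.70 and pH = 14.00 - 1.70 = 12.30.

12.30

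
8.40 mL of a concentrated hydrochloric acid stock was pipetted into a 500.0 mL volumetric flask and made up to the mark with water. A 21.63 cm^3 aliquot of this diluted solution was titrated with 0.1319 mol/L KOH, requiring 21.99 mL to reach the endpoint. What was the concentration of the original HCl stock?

7.98 M

n(KOH) = 0.1319 x 0.02199 = 0.002900 mol.
n(HCl) in the aliquot = 0.002900 mol.
[diluted HCl] = 0.002900 / 0.02163 = 0.1341 M.
Dilution factor = 500.0/8.400 = 59.52, so [stock] = 0.1341 x 59.52 = 7.98 M.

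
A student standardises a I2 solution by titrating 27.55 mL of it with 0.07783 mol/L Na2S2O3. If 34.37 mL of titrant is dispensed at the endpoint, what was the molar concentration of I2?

0.0485 M

n(Na2S2O3) = 0.07783 x 0.03437 = 0.002675 mol.
From the balanced equation, 2 mol Na2S2O3 reacts with 1 mol I2, so n(I2) = 0.002675 x 1/2 = 0.001338 mol.
[I2] = 0.001338 / 0.02755 L = 0.0485 M.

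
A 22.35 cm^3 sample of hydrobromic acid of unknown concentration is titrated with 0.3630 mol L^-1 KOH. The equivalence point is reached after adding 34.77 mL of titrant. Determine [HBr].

n(KOH) delivered = 0.3630 x 0.03477 = 0.01262 mol.
For a 1:1 reaction, n(HBr) = 0.01262 mol.
[HBr] = 0.01262 mol / 0.02235 L = 0.565 M.

0.565 M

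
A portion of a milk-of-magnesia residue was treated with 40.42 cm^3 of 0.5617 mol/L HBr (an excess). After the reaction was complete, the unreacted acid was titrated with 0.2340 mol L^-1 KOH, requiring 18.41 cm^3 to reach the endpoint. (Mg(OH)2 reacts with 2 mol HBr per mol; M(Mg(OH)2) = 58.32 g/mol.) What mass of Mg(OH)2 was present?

Total n(HBr) added = 0.5617 x 0.04042 = 0.02270 mol.
n(KOH) used = 0.2340 x 0.01841 = 0.004308 mol, which equals the excess n(HBr).
So n(HBr) consumed by the sample = 0.02270 - 0.004308 = 0.01840 mol.
n(Mg(OH)2) = 0.01840 / 2 = 0.009198 mol.
mass = 0.009198 mol x 58.32 g/mol = 0.536 g.

0.536 g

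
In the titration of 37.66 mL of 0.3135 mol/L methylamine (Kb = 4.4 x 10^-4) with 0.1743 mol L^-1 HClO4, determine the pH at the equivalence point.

n(CH3NH2) = 0.3135 x 0.03766 = 0.01181 mol; V(HClO4) at equivalence = 0.01181/0.1743 = 0.06774 L.
At equivalence the base is fully converted to CH3NH3+; total volume = 0.1054 L, so [CH3NH3+] = 0.01181/0.1054 = 0.1120 M.
Ka(CH3NH3+) = Kw/Kb = 1.0e-14 / 4.4 x 10^-4 = 2.27e-11.
[H^+] = sqrt(Ka x [CH3NH3+]) = sqrt(2.27e-11 x 0.1120) = 1.60e-6 M.
pH = -log(1.60e-6) = 5.80.

5.80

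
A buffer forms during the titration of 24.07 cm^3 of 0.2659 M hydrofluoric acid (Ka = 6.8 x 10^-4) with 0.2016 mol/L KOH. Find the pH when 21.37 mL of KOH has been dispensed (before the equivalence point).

Initial n(HF) = 0.2659 x 0.02407 = 0.006400 mol.
n(KOH) added = 0.2016 x 0.02137 = 0.004308 mol, converting that many moles of HF to F-.
Remaining n(HF) = 0.002092 mol; n(F-) = 0.004308 mol.
By Henderson-Hasselbalch, pH = pKa + log([A^-]/[HA]) = 3.17 + log(0.004308/0.002092) = 3.17 + (+0.31) = 3.48.

3.48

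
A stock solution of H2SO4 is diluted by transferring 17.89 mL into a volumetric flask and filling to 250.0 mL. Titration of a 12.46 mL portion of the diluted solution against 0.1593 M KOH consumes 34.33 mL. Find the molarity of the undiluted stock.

3.07 M

n(KOH) = 0.1593 x 0.03433 = 0.005469 mol.
n(H2SO4) in the aliquot = 0.005469 x 1/2 = 0.002734 mol.
[diluted H2SO4] = 0.002734 / 0.01246 = 0.2195 M.
Dilution factor = 250.0/17.89 = 13.97, so [stock] = 0.2195 x 13.97 = 3.07 M.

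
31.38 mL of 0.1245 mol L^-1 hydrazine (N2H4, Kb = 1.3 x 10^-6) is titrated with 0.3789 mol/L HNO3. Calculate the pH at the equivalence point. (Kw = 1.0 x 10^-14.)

4.57

n(N2H4) = 0.1245 x 0.03138 = 0.003907 mol; V(HNO3) at equivalence = 0.003907/0.3789 = 0.01031 L.
At equivalence the base is fully converted to N2H5+; total volume = 0.04169 L, so [N2H5+] = 0.003907/0.04169 = 0.09371 M.
Ka(N2H5+) = Kw/Kb = 1.0e-14 / 1.3 x 10^-6 = 7.69e-9.
[H^+] = sqrt(Ka x [N2H5+]) = sqrt(7.69e-9 x 0.09371) = 2.68e-5 M.
pH = -log(2.68e-5) = 4.57.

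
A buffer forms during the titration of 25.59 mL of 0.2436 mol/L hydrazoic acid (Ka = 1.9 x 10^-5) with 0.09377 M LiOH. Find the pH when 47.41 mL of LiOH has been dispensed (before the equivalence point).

Initial n(HN3) = 0.2436 x 0.02559 = 0.006234 mol.
n(LiOH) added = 0.09377 x 0.04741 = 0.004446 mol, converting that many moles of HN3 to N3-.
Remaining n(HN3) = 0.001788 mol; n(N3-) = 0.004446 mol.
By Henderson-Hasselbalch, pH = pKa + log([A^-]/[HA]) = 4.72 + log(0.004446/0.001788) = 4.72 + (+0.40) = 5.12.

5.12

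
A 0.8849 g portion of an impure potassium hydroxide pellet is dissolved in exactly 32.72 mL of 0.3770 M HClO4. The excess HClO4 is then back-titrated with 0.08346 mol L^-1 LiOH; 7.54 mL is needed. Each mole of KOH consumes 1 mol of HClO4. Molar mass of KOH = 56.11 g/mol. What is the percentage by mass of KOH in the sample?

Total n(HClO4) added = 0.3770 x 0.03272 = 0.01234 mol.
n(LiOH) used = 0.08346 x 0.007540 = 0.0006293 mol, which equals the excess n(HClO4).
So n(HClO4) consumed by the sample = 0.01234 - 0.0006293 = 0.01171 mol.
n(KOH) = 0.01171 / 1 = 0.01171 mol.
mass KOH = 0.01171 x 56.11 = 0.6568 g, so %KOH = 0.6568/0.8849 x 100 = 74.2%.

74.2%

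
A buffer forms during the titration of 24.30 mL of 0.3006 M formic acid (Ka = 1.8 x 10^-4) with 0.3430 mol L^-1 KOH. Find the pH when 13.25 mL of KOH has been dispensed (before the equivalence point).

3.96

Initial n(HCOOH) = 0.3006 x 0.02430 = 0.007305 mol.
n(KOH) added = 0.3430 x 0.01325 = 0.004545 mol, converting that many moles of HCOOH to HCOO-.
Remaining n(HCOOH) = 0.002760 mol; n(HCOO-) = 0.004545 mol.
By Henderson-Hasselbalch, pH = pKa + log([A^-]/[HA]) = 3.74 + log(0.004545/0.002760) = 3.74 + (+0.22) = 3.96.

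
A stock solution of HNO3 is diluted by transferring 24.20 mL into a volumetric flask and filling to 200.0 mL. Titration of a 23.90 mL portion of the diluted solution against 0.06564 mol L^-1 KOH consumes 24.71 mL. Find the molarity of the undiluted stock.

0.561 M

n(KOH) = 0.06564 x 0.02471 = 0.001622 mol.
n(HNO3) in the aliquot = 0.001622 mol.
[diluted HNO3] = 0.001622 / 0.02390 = 0.06786 M.
Dilution factor = 200.0/24.20 = 8.264, so [stock] = 0.06786 x 8.264 = 0.561 M.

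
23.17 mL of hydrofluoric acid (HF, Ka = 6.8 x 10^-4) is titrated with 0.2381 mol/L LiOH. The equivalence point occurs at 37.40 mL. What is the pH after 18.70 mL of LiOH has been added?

18.70 mL is exactly half the equivalence volume (37.40/2), i.e. the half-equivalence point.
There, n(HA) = n(A^-), so pH = pKa = -log(6.8 x 10^-4) = 3.17.

3.17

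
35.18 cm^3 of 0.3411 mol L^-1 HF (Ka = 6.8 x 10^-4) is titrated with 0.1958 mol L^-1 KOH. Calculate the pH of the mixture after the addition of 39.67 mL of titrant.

Initial n(HF) = 0.3411 x 0.03518 = 0.01200 mol.
n(KOH) added = 0.1958 x 0.03967 = 0.007767 mol, converting that many moles of HF to F-.
Remaining n(HF) = 0.004233 mol; n(F-) = 0.007767 mol.
By Henderson-Hasselbalch, pH = pKa + log([A^-]/[HA]) = 3.17 + log(0.007767/0.004233) = 3.17 + (+0.26) = 3.43.

3.43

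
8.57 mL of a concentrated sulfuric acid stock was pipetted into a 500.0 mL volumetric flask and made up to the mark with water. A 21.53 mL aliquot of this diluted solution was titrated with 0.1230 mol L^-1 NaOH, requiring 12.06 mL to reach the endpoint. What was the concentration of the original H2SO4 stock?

n(NaOH) = 0.1230 x 0.01206 = 0.001483 mol.
n(H2SO4) in the aliquot = 0.001483 x 1/2 = 0.0007417 mol.
[diluted H2SO4] = 0.0007417 / 0.02153 = 0.03445 M.
Dilution factor = 500.0/8.570 = 58.34, so [stock] = 0.03445 x 58.34 = 2.01 M.

2.01 M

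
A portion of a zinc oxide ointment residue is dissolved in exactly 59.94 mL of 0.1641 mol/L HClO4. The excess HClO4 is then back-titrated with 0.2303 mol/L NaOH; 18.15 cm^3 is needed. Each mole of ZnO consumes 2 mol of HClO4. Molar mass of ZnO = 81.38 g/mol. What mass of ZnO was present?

0.230 g

Total n(HClO4) added = 0.1641 x 0.05994 = 0.009836 mol.
n(NaOH) used = 0.2303 x 0.01815 = 0.004180 mol, which equals the excess n(HClO4).
So n(HClO4) consumed by the sample = 0.009836 - 0.004180 = 0.005656 mol.
n(ZnO) = 0.005656 / 2 = 0.002828 mol.
mass = 0.002828 mol x 81.38 g/mol = 0.230 g.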